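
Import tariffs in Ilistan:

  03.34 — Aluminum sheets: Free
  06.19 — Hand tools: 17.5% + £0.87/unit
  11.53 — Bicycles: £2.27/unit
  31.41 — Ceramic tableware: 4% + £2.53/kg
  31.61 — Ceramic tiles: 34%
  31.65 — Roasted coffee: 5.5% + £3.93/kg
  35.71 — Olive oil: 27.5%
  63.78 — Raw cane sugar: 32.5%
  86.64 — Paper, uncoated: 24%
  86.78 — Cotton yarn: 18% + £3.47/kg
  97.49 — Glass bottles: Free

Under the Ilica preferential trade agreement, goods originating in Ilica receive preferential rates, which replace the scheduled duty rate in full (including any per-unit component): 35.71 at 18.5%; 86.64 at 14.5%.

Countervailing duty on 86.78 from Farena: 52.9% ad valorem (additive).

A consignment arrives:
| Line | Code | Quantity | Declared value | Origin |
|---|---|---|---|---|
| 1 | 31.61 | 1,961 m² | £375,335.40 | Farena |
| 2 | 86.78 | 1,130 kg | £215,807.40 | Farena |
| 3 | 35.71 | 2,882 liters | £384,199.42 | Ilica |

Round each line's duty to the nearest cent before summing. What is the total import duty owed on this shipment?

£355,619.48

Line 1 (31.61, Farena, 1,961 m², £375,335.40):
Base rate for 31.61 is 34%.
Duty = £375,335.40 × 34% = £127,614.04.
Line 2 (86.78, Farena, 1,130 kg, £215,807.40):
Base rate for 86.78 is 18% + £3.47/kg.
Additional duty on 86.78 from Farena: +52.9%. Applied ad valorem rate: 18% + 52.9% = 70.9%.
Duty = £215,807.40 × 70.9% + 1,130 × £3.47 = £156,928.55.
Line 3 (35.71, Ilica, 2,882 liters, £384,199.42):
Base rate for 35.71 is 27.5%.
Origin Ilica qualifies under the Ilistan–Ilica agreement and 35.71 is covered: preferential rate 18.5% applies instead.
Duty = £384,199.42 × 18.5% = £71,076.89.
Total = £127,614.04 + £156,928.55 + £71,076.89 = £355,619.48.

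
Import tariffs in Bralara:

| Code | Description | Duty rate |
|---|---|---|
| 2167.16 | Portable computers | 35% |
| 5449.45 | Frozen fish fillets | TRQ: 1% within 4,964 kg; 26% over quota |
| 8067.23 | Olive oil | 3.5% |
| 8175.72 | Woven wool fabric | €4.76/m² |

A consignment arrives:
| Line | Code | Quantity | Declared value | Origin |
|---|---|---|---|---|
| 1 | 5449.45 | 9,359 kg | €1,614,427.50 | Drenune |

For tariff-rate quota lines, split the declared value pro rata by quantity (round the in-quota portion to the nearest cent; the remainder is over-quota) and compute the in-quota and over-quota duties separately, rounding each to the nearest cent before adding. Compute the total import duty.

€205,678.65

Line 1 (5449.45, Drenune, 9,359 kg, €1,614,427.50):
Code 5449.45 is under a tariff-rate quota (threshold 4,964 kg). In-quota: 4,964 kg at 1%; over-quota: 4,395 kg at 26%.
Pro-rata value split: in-quota = €1,614,427.50 × 4,964/9,359 = €856,290.00; over-quota = €1,614,427.50 − €856,290.00 = €758,137.50.
In-quota duty = €856,290.00 × 1% = €8,562.90. Over-quota duty = €758,137.50 × 26% = €197,115.75.
Line duty = €8,562.90 + €197,115.75 = €205,678.65.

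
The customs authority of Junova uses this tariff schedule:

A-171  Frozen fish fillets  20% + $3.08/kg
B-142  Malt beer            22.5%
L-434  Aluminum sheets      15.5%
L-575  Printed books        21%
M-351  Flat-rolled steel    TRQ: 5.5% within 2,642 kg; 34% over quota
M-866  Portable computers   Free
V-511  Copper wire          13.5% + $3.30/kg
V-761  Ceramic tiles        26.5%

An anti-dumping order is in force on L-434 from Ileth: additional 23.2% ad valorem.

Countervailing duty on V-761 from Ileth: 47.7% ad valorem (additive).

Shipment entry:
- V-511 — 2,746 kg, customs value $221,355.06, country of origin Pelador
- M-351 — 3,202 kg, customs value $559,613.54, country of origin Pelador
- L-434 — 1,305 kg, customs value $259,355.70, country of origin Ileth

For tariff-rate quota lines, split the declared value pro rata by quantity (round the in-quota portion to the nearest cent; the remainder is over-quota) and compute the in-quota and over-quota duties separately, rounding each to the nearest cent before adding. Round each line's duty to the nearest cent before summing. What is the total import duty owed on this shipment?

$197,987.43

Line 1 (V-511, Pelador, 2,746 kg, $221,355.06):
Base rate for V-511 is 13.5% + $3.30/kg.
Duty = $221,355.06 × 13.5% + 2,746 × $3.30 = $38,944.73.
Line 2 (M-351, Pelador, 3,202 kg, $559,613.54):
Code M-351 is under a tariff-rate quota (threshold 2,642 kg). In-quota: 2,642 kg at 5.5%; over-quota: 560 kg at 34%.
Pro-rata value split: in-quota = $559,613.54 × 2,642/3,202 = $461,742.34; over-quota = $559,613.54 − $461,742.34 = $97,871.20.
In-quota duty = $461,742.34 × 5.5% = $25,395.83. Over-quota duty = $97,871.20 × 34% = $33,276.21.
Line duty = $25,395.83 + $33,276.21 = $58,672.04.
Line 3 (L-434, Ileth, 1,305 kg, $259,355.70):
Base rate for L-434 is 15.5%.
Additional duty on L-434 from Ileth: +23.2%. Applied ad valorem rate: 15.5% + 23.2% = 38.7%.
Duty = $259,355.70 × 38.7% = $100,370.66.
Total = $38,944.73 + $58,672.04 + $100,370.66 = $197,987.43.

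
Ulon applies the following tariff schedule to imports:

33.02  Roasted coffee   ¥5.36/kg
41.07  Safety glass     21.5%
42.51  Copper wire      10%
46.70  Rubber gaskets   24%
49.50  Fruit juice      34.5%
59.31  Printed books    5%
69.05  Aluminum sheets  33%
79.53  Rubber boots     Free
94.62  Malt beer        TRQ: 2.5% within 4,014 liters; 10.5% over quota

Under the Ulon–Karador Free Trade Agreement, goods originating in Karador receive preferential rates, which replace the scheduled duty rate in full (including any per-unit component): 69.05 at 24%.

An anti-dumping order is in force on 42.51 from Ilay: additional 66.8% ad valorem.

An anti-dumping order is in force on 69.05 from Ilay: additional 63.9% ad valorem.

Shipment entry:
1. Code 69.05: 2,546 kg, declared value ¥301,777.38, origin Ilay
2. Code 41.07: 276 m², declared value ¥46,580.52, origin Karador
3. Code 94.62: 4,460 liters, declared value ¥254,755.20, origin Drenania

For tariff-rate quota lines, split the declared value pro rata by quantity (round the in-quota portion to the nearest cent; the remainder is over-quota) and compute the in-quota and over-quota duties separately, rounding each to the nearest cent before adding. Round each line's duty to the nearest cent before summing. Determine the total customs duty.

¥310,844.01

Line 1 (69.05, Ilay, 2,546 kg, ¥301,777.38):
Base rate for 69.05 is 33%.
69.05 has an FTA preferential rate, but origin Ilay is not Karador; base rate stands.
Additional duty on 69.05 from Ilay: +63.9%. Applied ad valorem rate: 33% + 63.9% = 96.9%.
Duty = ¥301,777.38 × 96.9% = ¥292,422.28.
Line 2 (41.07, Karador, 276 m², ¥46,580.52):
Base rate for 41.07 is 21.5%.
Origin Karador is the FTA partner but 41.07 is not on the preference list; base rate stands.
Duty = ¥46,580.52 × 21.5% = ¥10,014.81.
Line 3 (94.62, Drenania, 4,460 liters, ¥254,755.20):
Code 94.62 is under a tariff-rate quota (threshold 4,014 liters). In-quota: 4,014 liters at 2.5%; over-quota: 446 liters at 10.5%.
Pro-rata value split: in-quota = ¥254,755.20 × 4,014/4,460 = ¥229,279.68; over-quota = ¥254,755.20 − ¥229,279.68 = ¥25,475.52.
In-quota duty = ¥229,279.68 × 2.5% = ¥5,731.99. Over-quota duty = ¥25,475.52 × 10.5% = ¥2,674.93.
Line duty = ¥5,731.99 + ¥2,674.93 = ¥8,406.92.
Total = ¥292,422.28 + ¥10,014.81 + ¥8,406.92 = ¥310,844.01.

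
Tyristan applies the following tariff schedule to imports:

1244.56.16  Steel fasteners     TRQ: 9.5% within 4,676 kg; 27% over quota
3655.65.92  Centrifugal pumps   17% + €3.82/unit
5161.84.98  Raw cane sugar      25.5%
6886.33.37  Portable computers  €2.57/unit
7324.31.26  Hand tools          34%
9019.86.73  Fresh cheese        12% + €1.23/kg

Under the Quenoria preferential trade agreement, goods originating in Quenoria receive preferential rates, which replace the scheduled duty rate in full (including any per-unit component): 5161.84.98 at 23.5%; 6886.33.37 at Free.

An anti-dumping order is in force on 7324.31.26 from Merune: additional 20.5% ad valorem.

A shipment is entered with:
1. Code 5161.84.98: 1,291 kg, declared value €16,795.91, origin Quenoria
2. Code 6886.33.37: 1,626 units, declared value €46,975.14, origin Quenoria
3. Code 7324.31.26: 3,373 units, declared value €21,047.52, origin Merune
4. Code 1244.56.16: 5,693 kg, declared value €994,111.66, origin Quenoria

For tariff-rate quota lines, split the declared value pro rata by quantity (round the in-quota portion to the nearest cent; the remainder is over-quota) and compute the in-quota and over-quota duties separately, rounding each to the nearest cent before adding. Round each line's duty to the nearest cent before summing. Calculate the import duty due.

€140,936.55

Line 1 (5161.84.98, Quenoria, 1,291 kg, €16,795.91):
Base rate for 5161.84.98 is 25.5%.
Origin Quenoria qualifies under the Tyristan–Quenoria agreement and 5161.84.98 is covered: preferential rate 23.5% applies instead.
Duty = €16,795.91 × 23.5% = €3,947.04.
Line 2 (6886.33.37, Quenoria, 1,626 units, €46,975.14):
Base rate for 6886.33.37 is €2.57/unit.
Origin Quenoria qualifies under the Tyristan–Quenoria agreement and 6886.33.37 is covered: preferential rate Free applies instead.
Duty = €46,975.14 × 0% = €0.00.
Line 3 (7324.31.26, Merune, 3,373 units, €21,047.52):
Base rate for 7324.31.26 is 34%.
Additional duty on 7324.31.26 from Merune: +20.5%. Applied ad valorem rate: 34% + 20.5% = 54.5%.
Duty = €21,047.52 × 54.5% = €11,470.90.
Line 4 (1244.56.16, Quenoria, 5,693 kg, €994,111.66):
Code 1244.56.16 is under a tariff-rate quota (threshold 4,676 kg). In-quota: 4,676 kg at 9.5%; over-quota: 1,017 kg at 27%.
Pro-rata value split: in-quota = €994,111.66 × 4,676/5,693 = €816,523.12; over-quota = €994,111.66 − €816,523.12 = €177,588.54.
In-quota duty = €816,523.12 × 9.5% = €77,569.70. Over-quota duty = €177,588.54 × 27% = €47,948.91.
Line duty = €77,569.70 + €47,948.91 = €125,518.61.
Total = €3,947.04 + €0.00 + €11,470.90 + €125,518.61 = €140,936.55.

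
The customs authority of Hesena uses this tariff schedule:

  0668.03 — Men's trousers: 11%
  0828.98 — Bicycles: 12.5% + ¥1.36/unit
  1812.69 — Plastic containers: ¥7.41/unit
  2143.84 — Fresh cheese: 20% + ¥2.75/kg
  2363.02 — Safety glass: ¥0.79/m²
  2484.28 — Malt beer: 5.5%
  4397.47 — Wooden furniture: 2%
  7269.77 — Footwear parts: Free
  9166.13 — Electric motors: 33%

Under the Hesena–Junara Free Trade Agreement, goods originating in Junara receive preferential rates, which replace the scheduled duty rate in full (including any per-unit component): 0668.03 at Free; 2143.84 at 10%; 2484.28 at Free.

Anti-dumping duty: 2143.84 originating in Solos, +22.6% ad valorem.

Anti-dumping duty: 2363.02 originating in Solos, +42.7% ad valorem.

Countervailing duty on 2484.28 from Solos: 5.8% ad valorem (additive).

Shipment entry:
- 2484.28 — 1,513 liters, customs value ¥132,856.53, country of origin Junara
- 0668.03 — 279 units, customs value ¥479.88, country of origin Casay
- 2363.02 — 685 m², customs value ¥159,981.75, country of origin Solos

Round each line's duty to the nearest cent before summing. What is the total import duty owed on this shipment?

¥68,906.15

Line 1 (2484.28, Junara, 1,513 liters, ¥132,856.53):
Base rate for 2484.28 is 5.5%.
Origin Junara qualifies under the Hesena–Junara agreement and 2484.28 is covered: preferential rate Free applies instead.
The additional-duty order on 2484.28 targets Solos, not Junara; it does not apply.
Duty = ¥132,856.53 × 0% = ¥0.00.
Line 2 (0668.03, Casay, 279 units, ¥479.88):
Base rate for 0668.03 is 11%.
0668.03 has an FTA preferential rate, but origin Casay is not Junara; base rate stands.
Duty = ¥479.88 × 11% = ¥52.79.
Line 3 (2363.02, Solos, 685 m², ¥159,981.75):
Base rate for 2363.02 is ¥0.79/m².
Additional duty on 2363.02 from Solos: +42.7% ad valorem. Applied ad valorem rate = 42.7%.
Duty = ¥159,981.75 × 42.7% + 685 × ¥0.79 = ¥68,853.36.
Total = ¥0.00 + ¥52.79 + ¥68,853.36 = ¥68,906.15.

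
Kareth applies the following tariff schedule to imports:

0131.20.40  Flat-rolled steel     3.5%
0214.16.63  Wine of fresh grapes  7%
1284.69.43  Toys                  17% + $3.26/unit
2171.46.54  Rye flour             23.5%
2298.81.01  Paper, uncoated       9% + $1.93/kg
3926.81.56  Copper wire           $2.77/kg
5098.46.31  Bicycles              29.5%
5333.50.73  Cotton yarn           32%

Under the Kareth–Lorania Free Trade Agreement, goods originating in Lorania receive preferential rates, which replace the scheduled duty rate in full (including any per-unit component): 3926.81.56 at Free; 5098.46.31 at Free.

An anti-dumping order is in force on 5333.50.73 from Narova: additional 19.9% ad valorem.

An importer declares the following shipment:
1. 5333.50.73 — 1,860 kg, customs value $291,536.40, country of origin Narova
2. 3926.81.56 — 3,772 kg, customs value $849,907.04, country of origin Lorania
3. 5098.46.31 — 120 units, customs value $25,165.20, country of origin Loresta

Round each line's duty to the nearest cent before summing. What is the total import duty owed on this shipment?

$158,731.12

Line 1 (5333.50.73, Narova, 1,860 kg, $291,536.40):
Base rate for 5333.50.73 is 32%.
Additional duty on 5333.50.73 from Narova: +19.9%. Applied ad valorem rate: 32% + 19.9% = 51.9%.
Duty = $291,536.40 × 51.9% = $151,307.39.
Line 2 (3926.81.56, Lorania, 3,772 kg, $849,907.04):
Base rate for 3926.81.56 is $2.77/kg.
Origin Lorania qualifies under the Kareth–Lorania agreement and 3926.81.56 is covered: preferential rate Free applies instead.
Duty = $849,907.04 × 0% = $0.00.
Line 3 (5098.46.31, Loresta, 120 units, $25,165.20):
Base rate for 5098.46.31 is 29.5%.
5098.46.31 has an FTA preferential rate, but origin Loresta is not Lorania; base rate stands.
Duty = $25,165.20 × 29.5% = $7,423.73.
Total = $151,307.39 + $0.00 + $7,423.73 = $158,731.12.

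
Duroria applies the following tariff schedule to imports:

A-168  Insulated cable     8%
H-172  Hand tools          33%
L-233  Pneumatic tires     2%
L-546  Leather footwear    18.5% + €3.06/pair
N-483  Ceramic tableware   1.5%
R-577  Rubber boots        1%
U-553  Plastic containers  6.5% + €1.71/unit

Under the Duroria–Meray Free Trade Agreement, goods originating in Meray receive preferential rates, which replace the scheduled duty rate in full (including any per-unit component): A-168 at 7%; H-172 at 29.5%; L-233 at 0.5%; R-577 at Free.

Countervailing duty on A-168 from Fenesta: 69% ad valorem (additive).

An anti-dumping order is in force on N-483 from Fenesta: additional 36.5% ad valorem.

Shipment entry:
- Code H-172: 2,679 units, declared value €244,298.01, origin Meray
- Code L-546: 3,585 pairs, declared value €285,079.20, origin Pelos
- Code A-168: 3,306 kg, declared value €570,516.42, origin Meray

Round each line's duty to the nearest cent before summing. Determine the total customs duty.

Line 1 (H-172, Meray, 2,679 units, €244,298.01):
Base rate for H-172 is 33%.
Origin Meray qualifies under the Duroria–Meray agreement and H-172 is covered: preferential rate 29.5% applies instead.
Duty = €244,298.01 × 29.5% = €72,067.91.
Line 2 (L-546, Pelos, 3,585 pairs, €285,079.20):
Base rate for L-546 is 18.5% + €3.06/pair.
Duty = €285,079.20 × 18.5% + 3,585 × €3.06 = €63,709.75.
Line 3 (A-168, Meray, 3,306 kg, €570,516.42):
Base rate for A-168 is 8%.
Origin Meray qualifies under the Duroria–Meray agreement and A-168 is covered: preferential rate 7% applies instead.
The additional-duty order on A-168 targets Fenesta, not Meray; it does not apply.
Duty = €570,516.42 × 7% = €39,936.15.
Total = €72,067.91 + €63,709.75 + €39,936.15 = €175,713.81.

€175,713.81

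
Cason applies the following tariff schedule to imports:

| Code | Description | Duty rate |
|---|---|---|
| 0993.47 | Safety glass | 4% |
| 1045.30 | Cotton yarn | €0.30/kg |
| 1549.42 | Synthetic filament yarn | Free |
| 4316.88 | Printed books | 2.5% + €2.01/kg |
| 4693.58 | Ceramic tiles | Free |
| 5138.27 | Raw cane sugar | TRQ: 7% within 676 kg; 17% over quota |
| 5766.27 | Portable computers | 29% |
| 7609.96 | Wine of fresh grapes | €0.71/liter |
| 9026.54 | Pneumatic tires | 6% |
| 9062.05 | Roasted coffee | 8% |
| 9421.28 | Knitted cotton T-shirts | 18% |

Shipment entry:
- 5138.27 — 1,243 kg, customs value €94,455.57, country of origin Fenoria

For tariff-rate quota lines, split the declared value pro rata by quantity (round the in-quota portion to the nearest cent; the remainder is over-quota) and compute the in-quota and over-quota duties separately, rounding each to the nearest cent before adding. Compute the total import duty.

Line 1 (5138.27, Fenoria, 1,243 kg, €94,455.57):
Code 5138.27 is under a tariff-rate quota (threshold 676 kg). In-quota: 676 kg at 7%; over-quota: 567 kg at 17%.
Pro-rata value split: in-quota = €94,455.57 × 676/1,243 = €51,369.24; over-quota = €94,455.57 − €51,369.24 = €43,086.33.
In-quota duty = €51,369.24 × 7% = €3,595.85. Over-quota duty = €43,086.33 × 17% = €7,324.68.
Line duty = €3,595.85 + €7,324.68 = €10,920.53.

€10,920.53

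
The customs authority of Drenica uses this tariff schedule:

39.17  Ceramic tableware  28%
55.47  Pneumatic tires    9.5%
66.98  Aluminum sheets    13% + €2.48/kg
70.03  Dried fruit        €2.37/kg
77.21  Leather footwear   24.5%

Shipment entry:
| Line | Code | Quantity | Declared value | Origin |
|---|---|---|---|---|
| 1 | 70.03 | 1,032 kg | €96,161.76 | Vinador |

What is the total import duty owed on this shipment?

Line 1 (70.03, Vinador, 1,032 kg, €96,161.76):
Base rate for 70.03 is €2.37/kg.
Duty = 1,032 × €2.37 = €2,445.84.

€2,445.84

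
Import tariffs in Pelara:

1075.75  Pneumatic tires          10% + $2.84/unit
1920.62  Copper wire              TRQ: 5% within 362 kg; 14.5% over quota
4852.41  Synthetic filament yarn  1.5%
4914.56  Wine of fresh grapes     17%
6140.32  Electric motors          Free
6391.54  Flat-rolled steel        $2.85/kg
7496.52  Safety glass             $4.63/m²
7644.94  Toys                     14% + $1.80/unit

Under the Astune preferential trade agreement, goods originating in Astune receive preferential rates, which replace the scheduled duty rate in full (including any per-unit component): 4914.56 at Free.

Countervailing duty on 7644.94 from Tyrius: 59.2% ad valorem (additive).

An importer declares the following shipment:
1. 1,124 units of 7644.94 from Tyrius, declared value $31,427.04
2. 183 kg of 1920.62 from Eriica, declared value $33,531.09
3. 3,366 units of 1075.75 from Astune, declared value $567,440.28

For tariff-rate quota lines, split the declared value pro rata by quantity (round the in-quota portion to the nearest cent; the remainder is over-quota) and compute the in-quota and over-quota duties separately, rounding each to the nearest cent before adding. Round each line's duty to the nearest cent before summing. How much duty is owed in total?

Line 1 (7644.94, Tyrius, 1,124 units, $31,427.04):
Base rate for 7644.94 is 14% + $1.80/unit.
Additional duty on 7644.94 from Tyrius: +59.2%. Applied ad valorem rate: 14% + 59.2% = 73.2%.
Duty = $31,427.04 × 73.2% + 1,124 × $1.80 = $25,027.79.
Line 2 (1920.62, Eriica, 183 kg, $33,531.09):
Code 1920.62 is under a tariff-rate quota (threshold 362 kg). Quantity 183 kg is within the quota, so the in-quota rate 5% applies to the full value.
Duty = $33,531.09 × 5% = $1,676.55.
Line 3 (1075.75, Astune, 3,366 units, $567,440.28):
Base rate for 1075.75 is 10% + $2.84/unit.
Origin Astune is the FTA partner but 1075.75 is not on the preference list; base rate stands.
Duty = $567,440.28 × 10% + 3,366 × $2.84 = $66,303.47.
Total = $25,027.79 + $1,676.55 + $66,303.47 = $93,007.81.

$93,007.81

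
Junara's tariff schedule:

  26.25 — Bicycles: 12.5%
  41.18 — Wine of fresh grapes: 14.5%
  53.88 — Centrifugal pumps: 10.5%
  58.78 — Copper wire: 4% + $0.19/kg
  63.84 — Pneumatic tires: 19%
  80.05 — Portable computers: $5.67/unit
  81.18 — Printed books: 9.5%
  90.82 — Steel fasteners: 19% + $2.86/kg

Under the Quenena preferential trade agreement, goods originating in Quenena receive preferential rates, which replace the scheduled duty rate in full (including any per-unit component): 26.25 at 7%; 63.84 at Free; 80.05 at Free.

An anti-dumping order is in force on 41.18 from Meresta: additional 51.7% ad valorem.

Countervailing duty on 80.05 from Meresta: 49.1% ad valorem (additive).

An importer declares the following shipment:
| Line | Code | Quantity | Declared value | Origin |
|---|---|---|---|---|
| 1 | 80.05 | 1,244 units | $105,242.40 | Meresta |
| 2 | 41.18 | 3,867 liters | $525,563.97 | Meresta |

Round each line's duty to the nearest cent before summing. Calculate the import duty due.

Line 1 (80.05, Meresta, 1,244 units, $105,242.40):
Base rate for 80.05 is $5.67/unit.
80.05 has an FTA preferential rate, but origin Meresta is not Quenena; base rate stands.
Additional duty on 80.05 from Meresta: +49.1% ad valorem. Applied ad valorem rate = 49.1%.
Duty = $105,242.40 × 49.1% + 1,244 × $5.67 = $58,727.50.
Line 2 (41.18, Meresta, 3,867 liters, $525,563.97):
Base rate for 41.18 is 14.5%.
Additional duty on 41.18 from Meresta: +51.7%. Applied ad valorem rate: 14.5% + 51.7% = 66.2%.
Duty = $525,563.97 × 66.2% = $347,923.35.
Total = $58,727.50 + $347,923.35 = $406,650.85.

$406,650.85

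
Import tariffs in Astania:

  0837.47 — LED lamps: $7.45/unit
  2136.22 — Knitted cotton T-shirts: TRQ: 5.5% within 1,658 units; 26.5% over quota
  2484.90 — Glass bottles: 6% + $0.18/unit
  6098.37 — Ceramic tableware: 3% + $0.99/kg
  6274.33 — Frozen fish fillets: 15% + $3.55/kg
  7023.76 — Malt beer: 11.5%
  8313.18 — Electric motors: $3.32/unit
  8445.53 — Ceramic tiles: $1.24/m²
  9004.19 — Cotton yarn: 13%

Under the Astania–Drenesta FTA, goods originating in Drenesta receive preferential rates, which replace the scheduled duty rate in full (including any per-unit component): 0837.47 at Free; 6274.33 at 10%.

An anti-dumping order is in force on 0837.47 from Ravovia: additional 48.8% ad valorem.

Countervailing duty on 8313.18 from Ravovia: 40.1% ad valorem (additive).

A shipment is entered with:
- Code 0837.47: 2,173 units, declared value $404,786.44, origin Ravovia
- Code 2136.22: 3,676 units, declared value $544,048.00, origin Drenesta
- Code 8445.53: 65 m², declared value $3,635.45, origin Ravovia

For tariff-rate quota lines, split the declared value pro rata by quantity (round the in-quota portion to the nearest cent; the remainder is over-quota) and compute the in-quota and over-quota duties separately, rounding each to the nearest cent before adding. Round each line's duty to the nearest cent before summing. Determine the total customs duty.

Line 1 (0837.47, Ravovia, 2,173 units, $404,786.44):
Base rate for 0837.47 is $7.45/unit.
0837.47 has an FTA preferential rate, but origin Ravovia is not Drenesta; base rate stands.
Additional duty on 0837.47 from Ravovia: +48.8% ad valorem. Applied ad valorem rate = 48.8%.
Duty = $404,786.44 × 48.8% + 2,173 × $7.45 = $213,724.63.
Line 2 (2136.22, Drenesta, 3,676 units, $544,048.00):
Code 2136.22 is under a tariff-rate quota (threshold 1,658 units). In-quota: 1,658 units at 5.5%; over-quota: 2,018 units at 26.5%.
Pro-rata value split: in-quota = $544,048.00 × 1,658/3,676 = $245,384.00; over-quota = $544,048.00 − $245,384.00 = $298,664.00.
In-quota duty = $245,384.00 × 5.5% = $13,496.12. Over-quota duty = $298,664.00 × 26.5% = $79,145.96.
Line duty = $13,496.12 + $79,145.96 = $92,642.08.
Line 3 (8445.53, Ravovia, 65 m², $3,635.45):
Base rate for 8445.53 is $1.24/m².
Duty = 65 × $1.24 = $80.60.
Total = $213,724.63 + $92,642.08 + $80.60 = $306,447.31.

$306,447.31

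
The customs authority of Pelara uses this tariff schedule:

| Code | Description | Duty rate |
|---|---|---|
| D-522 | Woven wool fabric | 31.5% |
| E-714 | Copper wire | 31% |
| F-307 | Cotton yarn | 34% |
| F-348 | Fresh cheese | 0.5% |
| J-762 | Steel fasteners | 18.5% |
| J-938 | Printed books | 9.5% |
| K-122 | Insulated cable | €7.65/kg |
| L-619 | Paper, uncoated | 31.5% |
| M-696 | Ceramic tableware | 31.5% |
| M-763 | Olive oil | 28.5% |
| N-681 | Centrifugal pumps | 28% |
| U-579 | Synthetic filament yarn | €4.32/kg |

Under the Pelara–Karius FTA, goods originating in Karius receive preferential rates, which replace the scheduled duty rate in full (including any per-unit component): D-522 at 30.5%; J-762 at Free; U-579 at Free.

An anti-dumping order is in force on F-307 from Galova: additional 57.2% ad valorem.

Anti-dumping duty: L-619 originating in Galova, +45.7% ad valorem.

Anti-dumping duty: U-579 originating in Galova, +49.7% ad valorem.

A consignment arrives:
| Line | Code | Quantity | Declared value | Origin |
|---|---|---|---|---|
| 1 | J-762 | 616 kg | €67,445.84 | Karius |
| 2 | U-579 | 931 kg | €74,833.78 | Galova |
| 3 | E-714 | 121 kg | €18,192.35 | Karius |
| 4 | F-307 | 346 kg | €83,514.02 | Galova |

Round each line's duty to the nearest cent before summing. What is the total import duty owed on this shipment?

Line 1 (J-762, Karius, 616 kg, €67,445.84):
Base rate for J-762 is 18.5%.
Origin Karius qualifies under the Pelara–Karius agreement and J-762 is covered: preferential rate Free applies instead.
Duty = €67,445.84 × 0% = €0.00.
Line 2 (U-579, Galova, 931 kg, €74,833.78):
Base rate for U-579 is €4.32/kg.
U-579 has an FTA preferential rate, but origin Galova is not Karius; base rate stands.
Additional duty on U-579 from Galova: +49.7% ad valorem. Applied ad valorem rate = 49.7%.
Duty = €74,833.78 × 49.7% + 931 × €4.32 = €41,214.31.
Line 3 (E-714, Karius, 121 kg, €18,192.35):
Base rate for E-714 is 31%.
Origin Karius is the FTA partner but E-714 is not on the preference list; base rate stands.
Duty = €18,192.35 × 31% = €5,639.63.
Line 4 (F-307, Galova, 346 kg, €83,514.02):
Base rate for F-307 is 34%.
Additional duty on F-307 from Galova: +57.2%. Applied ad valorem rate: 34% + 57.2% = 91.2%.
Duty = €83,514.02 × 91.2% = €76,164.79.
Total = €0.00 + €41,214.31 + €5,639.63 + €76,164.79 = €123,018.73.

€123,018.73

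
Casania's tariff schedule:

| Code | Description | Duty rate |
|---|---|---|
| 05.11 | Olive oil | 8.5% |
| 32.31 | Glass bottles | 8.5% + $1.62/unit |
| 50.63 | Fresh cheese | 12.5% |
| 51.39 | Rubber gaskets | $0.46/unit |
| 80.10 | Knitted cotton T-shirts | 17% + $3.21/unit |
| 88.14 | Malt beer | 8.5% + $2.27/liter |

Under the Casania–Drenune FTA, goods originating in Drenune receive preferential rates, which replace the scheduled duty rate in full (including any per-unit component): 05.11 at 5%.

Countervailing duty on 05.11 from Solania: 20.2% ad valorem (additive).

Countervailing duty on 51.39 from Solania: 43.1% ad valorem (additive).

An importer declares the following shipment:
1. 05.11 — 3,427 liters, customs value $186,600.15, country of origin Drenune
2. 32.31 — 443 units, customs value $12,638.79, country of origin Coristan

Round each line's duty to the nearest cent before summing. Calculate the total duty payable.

Line 1 (05.11, Drenune, 3,427 liters, $186,600.15):
Base rate for 05.11 is 8.5%.
Origin Drenune qualifies under the Casania–Drenune agreement and 05.11 is covered: preferential rate 5% applies instead.
The additional-duty order on 05.11 targets Solania, not Drenune; it does not apply.
Duty = $186,600.15 × 5% = $9,330.01.
Line 2 (32.31, Coristan, 443 units, $12,638.79):
Base rate for 32.31 is 8.5% + $1.62/unit.
Duty = $12,638.79 × 8.5% + 443 × $1.62 = $1,791.96.
Total = $9,330.01 + $1,791.96 = $11,121.97.

$11,121.97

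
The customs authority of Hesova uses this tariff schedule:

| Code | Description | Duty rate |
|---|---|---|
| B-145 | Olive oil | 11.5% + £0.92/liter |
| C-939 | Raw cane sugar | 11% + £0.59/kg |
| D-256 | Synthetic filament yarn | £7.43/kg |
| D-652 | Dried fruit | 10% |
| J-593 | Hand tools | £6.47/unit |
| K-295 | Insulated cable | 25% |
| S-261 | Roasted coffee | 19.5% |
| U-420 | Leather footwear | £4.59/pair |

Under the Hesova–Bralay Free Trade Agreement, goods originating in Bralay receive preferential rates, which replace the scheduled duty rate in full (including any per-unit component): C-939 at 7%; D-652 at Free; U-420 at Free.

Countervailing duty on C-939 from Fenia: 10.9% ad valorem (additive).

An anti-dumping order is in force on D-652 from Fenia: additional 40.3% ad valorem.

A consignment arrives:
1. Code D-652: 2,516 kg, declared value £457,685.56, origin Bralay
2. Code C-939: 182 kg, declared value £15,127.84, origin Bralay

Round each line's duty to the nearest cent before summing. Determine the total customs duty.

£1,058.95

Line 1 (D-652, Bralay, 2,516 kg, £457,685.56):
Base rate for D-652 is 10%.
Origin Bralay qualifies under the Hesova–Bralay agreement and D-652 is covered: preferential rate Free applies instead.
The additional-duty order on D-652 targets Fenia, not Bralay; it does not apply.
Duty = £457,685.56 × 0% = £0.00.
Line 2 (C-939, Bralay, 182 kg, £15,127.84):
Base rate for C-939 is 11% + £0.59/kg.
Origin Bralay qualifies under the Hesova–Bralay agreement and C-939 is covered: preferential rate 7% applies instead.
The additional-duty order on C-939 targets Fenia, not Bralay; it does not apply.
Duty = £15,127.84 × 7% = £1,058.95.
Total = £0.00 + £1,058.95 = £1,058.95.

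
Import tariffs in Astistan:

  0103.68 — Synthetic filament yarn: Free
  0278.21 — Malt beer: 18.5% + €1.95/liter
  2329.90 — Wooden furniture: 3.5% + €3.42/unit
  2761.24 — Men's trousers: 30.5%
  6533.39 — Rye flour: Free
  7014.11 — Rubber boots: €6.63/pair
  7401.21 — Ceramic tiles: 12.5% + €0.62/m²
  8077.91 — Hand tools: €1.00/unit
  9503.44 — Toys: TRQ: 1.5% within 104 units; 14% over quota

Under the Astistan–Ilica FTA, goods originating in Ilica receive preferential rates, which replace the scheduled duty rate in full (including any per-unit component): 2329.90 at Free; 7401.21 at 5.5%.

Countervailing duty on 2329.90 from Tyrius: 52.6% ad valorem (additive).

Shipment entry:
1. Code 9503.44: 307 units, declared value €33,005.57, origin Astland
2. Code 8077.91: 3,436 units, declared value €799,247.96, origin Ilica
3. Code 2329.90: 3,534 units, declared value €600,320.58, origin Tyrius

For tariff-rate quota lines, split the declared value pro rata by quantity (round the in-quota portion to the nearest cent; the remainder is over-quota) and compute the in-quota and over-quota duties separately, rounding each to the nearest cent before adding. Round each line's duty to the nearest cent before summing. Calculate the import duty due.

Line 1 (9503.44, Astland, 307 units, €33,005.57):
Code 9503.44 is under a tariff-rate quota (threshold 104 units). In-quota: 104 units at 1.5%; over-quota: 203 units at 14%.
Pro-rata value split: in-quota = €33,005.57 × 104/307 = €11,181.04; over-quota = €33,005.57 − €11,181.04 = €21,824.53.
In-quota duty = €11,181.04 × 1.5% = €167.72. Over-quota duty = €21,824.53 × 14% = €3,055.43.
Line duty = €167.72 + €3,055.43 = €3,223.15.
Line 2 (8077.91, Ilica, 3,436 units, €799,247.96):
Base rate for 8077.91 is €1.00/unit.
Origin Ilica is the FTA partner but 8077.91 is not on the preference list; base rate stands.
Duty = 3,436 × €1.00 = €3,436.00.
Line 3 (2329.90, Tyrius, 3,534 units, €600,320.58):
Base rate for 2329.90 is 3.5% + €3.42/unit.
2329.90 has an FTA preferential rate, but origin Tyrius is not Ilica; base rate stands.
Additional duty on 2329.90 from Tyrius: +52.6%. Applied ad valorem rate: 3.5% + 52.6% = 56.1%.
Duty = €600,320.58 × 56.1% + 3,534 × €3.42 = €348,866.13.
Total = €3,223.15 + €3,436.00 + €348,866.13 = €355,525.28.

€355,525.28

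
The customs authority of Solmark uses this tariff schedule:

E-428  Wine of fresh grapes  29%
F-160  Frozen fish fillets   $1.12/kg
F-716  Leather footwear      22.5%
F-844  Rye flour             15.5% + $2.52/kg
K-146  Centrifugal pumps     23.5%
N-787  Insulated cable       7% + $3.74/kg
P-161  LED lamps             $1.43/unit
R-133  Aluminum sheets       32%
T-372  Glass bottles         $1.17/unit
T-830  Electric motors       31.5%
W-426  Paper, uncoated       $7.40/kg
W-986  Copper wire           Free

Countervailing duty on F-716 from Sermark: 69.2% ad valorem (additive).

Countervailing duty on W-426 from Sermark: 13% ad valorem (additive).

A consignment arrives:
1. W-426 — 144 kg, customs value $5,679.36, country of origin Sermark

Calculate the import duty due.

Line 1 (W-426, Sermark, 144 kg, $5,679.36):
Base rate for W-426 is $7.40/kg.
Additional duty on W-426 from Sermark: +13% ad valorem. Applied ad valorem rate = 13%.
Duty = $5,679.36 × 13% + 144 × $7.40 = $1,803.92.

$1,803.92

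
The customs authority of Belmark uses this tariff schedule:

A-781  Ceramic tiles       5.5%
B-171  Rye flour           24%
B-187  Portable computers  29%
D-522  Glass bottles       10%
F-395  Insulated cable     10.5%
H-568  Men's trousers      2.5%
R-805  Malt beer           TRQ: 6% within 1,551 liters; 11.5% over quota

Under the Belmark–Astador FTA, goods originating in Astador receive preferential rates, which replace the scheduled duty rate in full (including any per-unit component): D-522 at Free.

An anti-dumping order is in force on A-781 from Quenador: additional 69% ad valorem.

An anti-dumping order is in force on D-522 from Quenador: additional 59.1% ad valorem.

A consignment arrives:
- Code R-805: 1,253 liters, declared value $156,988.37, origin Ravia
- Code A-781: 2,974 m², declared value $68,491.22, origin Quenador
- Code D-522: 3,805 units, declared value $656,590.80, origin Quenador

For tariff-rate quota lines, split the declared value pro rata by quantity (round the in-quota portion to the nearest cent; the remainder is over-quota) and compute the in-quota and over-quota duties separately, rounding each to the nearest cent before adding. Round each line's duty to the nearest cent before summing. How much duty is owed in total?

$514,149.50

Line 1 (R-805, Ravia, 1,253 liters, $156,988.37):
Code R-805 is under a tariff-rate quota (threshold 1,551 liters). Quantity 1,253 liters is within the quota, so the in-quota rate 6% applies to the full value.
Duty = $156,988.37 × 6% = $9,419.30.
Line 2 (A-781, Quenador, 2,974 m², $68,491.22):
Base rate for A-781 is 5.5%.
Additional duty on A-781 from Quenador: +69%. Applied ad valorem rate: 5.5% + 69% = 74.5%.
Duty = $68,491.22 × 74.5% = $51,025.96.
Line 3 (D-522, Quenador, 3,805 units, $656,590.80):
Base rate for D-522 is 10%.
D-522 has an FTA preferential rate, but origin Quenador is not Astador; base rate stands.
Additional duty on D-522 from Quenador: +59.1%. Applied ad valorem rate: 10% + 59.1% = 69.1%.
Duty = $656,590.80 × 69.1% = $453,704.24.
Total = $9,419.30 + $51,025.96 + $453,704.24 = $514,149.50.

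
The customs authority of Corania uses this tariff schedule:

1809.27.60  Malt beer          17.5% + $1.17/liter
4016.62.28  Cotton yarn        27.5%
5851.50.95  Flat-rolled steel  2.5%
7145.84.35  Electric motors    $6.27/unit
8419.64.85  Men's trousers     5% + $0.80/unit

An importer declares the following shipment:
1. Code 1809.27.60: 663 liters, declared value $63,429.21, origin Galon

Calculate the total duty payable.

$11,875.82

Line 1 (1809.27.60, Galon, 663 liters, $63,429.21):
Base rate for 1809.27.60 is 17.5% + $1.17/liter.
Duty = $63,429.21 × 17.5% + 663 × $1.17 = $11,875.82.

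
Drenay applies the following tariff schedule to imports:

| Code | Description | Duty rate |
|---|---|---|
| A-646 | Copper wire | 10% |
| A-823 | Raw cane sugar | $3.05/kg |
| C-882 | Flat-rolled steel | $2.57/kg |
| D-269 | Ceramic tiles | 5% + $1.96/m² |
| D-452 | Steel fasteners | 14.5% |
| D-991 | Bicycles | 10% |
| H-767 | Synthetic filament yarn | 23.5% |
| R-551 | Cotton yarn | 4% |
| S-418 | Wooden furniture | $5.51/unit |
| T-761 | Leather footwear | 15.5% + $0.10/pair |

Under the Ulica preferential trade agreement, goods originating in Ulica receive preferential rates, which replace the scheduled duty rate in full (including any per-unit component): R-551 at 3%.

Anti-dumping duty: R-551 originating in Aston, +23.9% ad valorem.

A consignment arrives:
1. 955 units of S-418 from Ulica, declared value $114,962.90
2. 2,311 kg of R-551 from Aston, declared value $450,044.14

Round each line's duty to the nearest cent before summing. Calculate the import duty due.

Line 1 (S-418, Ulica, 955 units, $114,962.90):
Base rate for S-418 is $5.51/unit.
Origin Ulica is the FTA partner but S-418 is not on the preference list; base rate stands.
Duty = 955 × $5.51 = $5,262.05.
Line 2 (R-551, Aston, 2,311 kg, $450,044.14):
Base rate for R-551 is 4%.
R-551 has an FTA preferential rate, but origin Aston is not Ulica; base rate stands.
Additional duty on R-551 from Aston: +23.9%. Applied ad valorem rate: 4% + 23.9% = 27.9%.
Duty = $450,044.14 × 27.9% = $125,562.32.
Total = $5,262.05 + $125,562.32 = $130,824.37.

$130,824.37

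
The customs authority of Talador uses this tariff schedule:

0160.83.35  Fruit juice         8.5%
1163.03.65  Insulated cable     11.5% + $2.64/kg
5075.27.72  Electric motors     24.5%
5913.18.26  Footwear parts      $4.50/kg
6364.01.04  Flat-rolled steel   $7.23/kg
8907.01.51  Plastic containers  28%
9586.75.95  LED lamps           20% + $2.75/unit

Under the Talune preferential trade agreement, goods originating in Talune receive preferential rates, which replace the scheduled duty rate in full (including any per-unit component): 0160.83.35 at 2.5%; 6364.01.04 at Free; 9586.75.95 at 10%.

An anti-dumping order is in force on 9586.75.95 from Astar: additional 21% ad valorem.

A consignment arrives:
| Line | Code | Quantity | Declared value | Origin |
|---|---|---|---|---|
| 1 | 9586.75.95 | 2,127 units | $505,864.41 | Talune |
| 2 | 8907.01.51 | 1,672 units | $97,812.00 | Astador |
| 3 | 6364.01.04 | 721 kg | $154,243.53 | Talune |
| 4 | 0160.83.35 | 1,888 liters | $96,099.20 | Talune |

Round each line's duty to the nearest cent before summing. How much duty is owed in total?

Line 1 (9586.75.95, Talune, 2,127 units, $505,864.41):
Base rate for 9586.75.95 is 20% + $2.75/unit.
Origin Talune qualifies under the Talador–Talune agreement and 9586.75.95 is covered: preferential rate 10% applies instead.
The additional-duty order on 9586.75.95 targets Astar, not Talune; it does not apply.
Duty = $505,864.41 × 10% = $50,586.44.
Line 2 (8907.01.51, Astador, 1,672 units, $97,812.00):
Base rate for 8907.01.51 is 28%.
Duty = $97,812.00 × 28% = $27,387.36.
Line 3 (6364.01.04, Talune, 721 kg, $154,243.53):
Base rate for 6364.01.04 is $7.23/kg.
Origin Talune qualifies under the Talador–Talune agreement and 6364.01.04 is covered: preferential rate Free applies instead.
Duty = $154,243.53 × 0% = $0.00.
Line 4 (0160.83.35, Talune, 1,888 liters, $96,099.20):
Base rate for 0160.83.35 is 8.5%.
Origin Talune qualifies under the Talador–Talune agreement and 0160.83.35 is covered: preferential rate 2.5% applies instead.
Duty = $96,099.20 × 2.5% = $2,402.48.
Total = $50,586.44 + $27,387.36 + $0.00 + $2,402.48 = $80,376.28.

$80,376.28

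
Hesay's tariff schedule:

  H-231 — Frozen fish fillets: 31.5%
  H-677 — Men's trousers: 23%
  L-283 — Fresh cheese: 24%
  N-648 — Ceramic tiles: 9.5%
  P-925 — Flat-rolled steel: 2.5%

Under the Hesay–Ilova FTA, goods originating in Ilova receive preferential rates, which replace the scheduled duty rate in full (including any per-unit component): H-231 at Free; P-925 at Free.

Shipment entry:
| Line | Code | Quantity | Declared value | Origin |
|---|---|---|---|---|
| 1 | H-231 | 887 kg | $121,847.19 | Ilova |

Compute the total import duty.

Line 1 (H-231, Ilova, 887 kg, $121,847.19):
Base rate for H-231 is 31.5%.
Origin Ilova qualifies under the Hesay–Ilova agreement and H-231 is covered: preferential rate Free applies instead.
Duty = $121,847.19 × 0% = $0.00.

$0.00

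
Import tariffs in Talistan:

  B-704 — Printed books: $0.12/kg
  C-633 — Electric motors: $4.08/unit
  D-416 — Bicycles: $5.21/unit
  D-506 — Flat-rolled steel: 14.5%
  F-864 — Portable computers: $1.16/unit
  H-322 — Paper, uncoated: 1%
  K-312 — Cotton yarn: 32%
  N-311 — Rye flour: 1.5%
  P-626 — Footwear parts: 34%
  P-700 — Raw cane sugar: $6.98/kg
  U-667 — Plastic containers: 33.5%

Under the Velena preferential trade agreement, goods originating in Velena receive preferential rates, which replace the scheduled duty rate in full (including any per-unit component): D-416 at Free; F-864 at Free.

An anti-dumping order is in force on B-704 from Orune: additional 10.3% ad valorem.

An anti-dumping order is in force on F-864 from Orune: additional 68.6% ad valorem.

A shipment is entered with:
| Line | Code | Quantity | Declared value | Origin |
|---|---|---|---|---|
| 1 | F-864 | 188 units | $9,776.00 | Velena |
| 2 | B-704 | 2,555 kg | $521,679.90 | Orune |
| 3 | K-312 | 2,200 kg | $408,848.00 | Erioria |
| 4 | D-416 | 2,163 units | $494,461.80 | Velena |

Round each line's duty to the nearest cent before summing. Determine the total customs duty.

$184,870.99

Line 1 (F-864, Velena, 188 units, $9,776.00):
Base rate for F-864 is $1.16/unit.
Origin Velena qualifies under the Talistan–Velena agreement and F-864 is covered: preferential rate Free applies instead.
The additional-duty order on F-864 targets Orune, not Velena; it does not apply.
Duty = $9,776.00 × 0% = $0.00.
Line 2 (B-704, Orune, 2,555 kg, $521,679.90):
Base rate for B-704 is $0.12/kg.
Additional duty on B-704 from Orune: +10.3% ad valorem. Applied ad valorem rate = 10.3%.
Duty = $521,679.90 × 10.3% + 2,555 × $0.12 = $54,039.63.
Line 3 (K-312, Erioria, 2,200 kg, $408,848.00):
Base rate for K-312 is 32%.
Duty = $408,848.00 × 32% = $130,831.36.
Line 4 (D-416, Velena, 2,163 units, $494,461.80):
Base rate for D-416 is $5.21/unit.
Origin Velena qualifies under the Talistan–Velena agreement and D-416 is covered: preferential rate Free applies instead.
Duty = $494,461.80 × 0% = $0.00.
Total = $0.00 + $54,039.63 + $130,831.36 + $0.00 = $184,870.99.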